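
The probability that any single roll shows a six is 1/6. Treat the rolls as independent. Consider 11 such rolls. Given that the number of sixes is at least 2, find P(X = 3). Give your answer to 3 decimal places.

X ~ Binomial(11, 0.166667). Want P(X=3 | X≥2) = P(X=3) / P(X≥2).
P(X=3) = C(11,3)·0.166667^3·0.833333^8 = 0.17766
P(X≥2) = 1 − 0.13459 − 0.29609 = 0.56932
Ratio = 0.17766 / 0.56932 = 0.31205

0.312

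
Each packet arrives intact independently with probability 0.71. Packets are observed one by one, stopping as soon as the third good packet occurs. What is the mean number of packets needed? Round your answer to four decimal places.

4.2254

Y = total packets until the third success; negative binomial with r=3, p=0.71.
E[Y] = r / p = 3 / 0.71 = 4.225352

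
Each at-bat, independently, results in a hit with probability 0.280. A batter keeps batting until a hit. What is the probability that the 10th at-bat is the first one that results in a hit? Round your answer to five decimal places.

0.01456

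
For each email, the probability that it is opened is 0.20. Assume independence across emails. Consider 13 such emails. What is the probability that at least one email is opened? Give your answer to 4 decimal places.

0.9450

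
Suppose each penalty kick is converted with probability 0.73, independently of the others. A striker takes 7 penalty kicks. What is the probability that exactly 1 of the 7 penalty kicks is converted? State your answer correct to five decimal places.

0.00198

X ~ Binomial(n=7, p=0.73).
P(X=1) = C(7,1) · p^1 · (1−p)^6
= 7 · 0.73 · 0.00038742 = 0.0019797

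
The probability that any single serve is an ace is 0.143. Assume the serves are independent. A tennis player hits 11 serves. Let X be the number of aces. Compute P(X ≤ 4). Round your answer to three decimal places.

0.987

X ~ Binomial(11, 0.143); P(X ≤ 4) = Σ C(11,k) p^k (1−p)^(11−k) over k:
  k=0: C(11,0)·0.143^0·0.857^11 = 0.18314
  k=1: C(11,1)·0.143^1·0.857^10 = 0.33615
  k=2: C(11,2)·0.143^2·0.857^9 = 0.28045
  k=3: C(11,3)·0.143^3·0.857^8 = 0.14039
  k=4: C(11,4)·0.143^4·0.857^7 = 0.04685
Total = 0.98699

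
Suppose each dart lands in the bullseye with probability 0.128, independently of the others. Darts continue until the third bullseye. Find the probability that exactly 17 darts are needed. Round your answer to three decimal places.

0.037

Y = trial on which the third success occurs; negative binomial, r=3, p=0.128.
P(Y=17) = C(16,2) · p^3 · (1−p)^14
= 120 · 0.0020972 · 0.14697 = 0.03699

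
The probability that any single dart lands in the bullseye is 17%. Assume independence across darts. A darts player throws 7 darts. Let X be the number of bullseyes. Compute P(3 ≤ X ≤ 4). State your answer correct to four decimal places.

0.0983

X ~ Binomial(7, 0.17); P(3 ≤ X ≤ 4) = Σ C(7,k) p^k (1−p)^(7−k) over k:
  k=3: C(7,3)·0.17^3·0.83^4 = 0.081607
  k=4: C(7,4)·0.17^4·0.83^3 = 0.016715
Total = 0.098322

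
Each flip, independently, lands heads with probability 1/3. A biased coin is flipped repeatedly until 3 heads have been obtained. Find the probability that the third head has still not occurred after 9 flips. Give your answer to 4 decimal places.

Needing more than 9 flips ⇔ fewer than 3 successes in the first 9. With X ~ Binomial(9, 0.333333), P(Y > 9) = P(X ≤ 2).
  k=0: C(9,0)·0.333333^0·0.666667^9 = 0.026012
  k=1: C(9,1)·0.333333^1·0.666667^8 = 0.117055
  k=2: C(9,2)·0.333333^2·0.666667^7 = 0.234111
P(X ≤ 2) = 0.377178

0.3772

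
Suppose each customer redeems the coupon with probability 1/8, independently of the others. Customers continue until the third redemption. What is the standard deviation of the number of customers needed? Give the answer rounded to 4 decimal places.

12.9615

Y = total customers until the third success; negative binomial with r=3, p=0.125.
SD(Y) = √[r(1−p)/p²] = √(168.000000) = 12.961481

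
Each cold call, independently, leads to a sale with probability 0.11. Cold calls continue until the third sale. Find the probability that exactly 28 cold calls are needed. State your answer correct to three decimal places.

Y = trial on which the third success occurs; negative binomial, r=3, p=0.11.
P(Y=28) = C(27,2) · p^3 · (1−p)^25
= 351 · 0.001331 · 0.054294 = 0.02537

0.025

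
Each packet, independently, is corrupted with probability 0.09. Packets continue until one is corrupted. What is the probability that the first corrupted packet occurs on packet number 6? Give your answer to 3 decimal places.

Geometric (trials to first success), p = 0.09.
P(Y = 6) = (1−p)^5 · p = 0.62403 · 0.09 = 0.05616

0.056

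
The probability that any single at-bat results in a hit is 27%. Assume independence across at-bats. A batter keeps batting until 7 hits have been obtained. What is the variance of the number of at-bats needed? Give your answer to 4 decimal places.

Y = total at-bats until the seventh success; negative binomial with r=7, p=0.27.
Var(Y) = r(1−p)/p² = 7·0.73 / 0.27² = 70.096022

70.0960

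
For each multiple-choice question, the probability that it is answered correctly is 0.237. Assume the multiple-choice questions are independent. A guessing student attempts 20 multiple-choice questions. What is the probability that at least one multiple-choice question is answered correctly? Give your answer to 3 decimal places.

P(at least one) = 1 − P(none) = 1 − (1 − 0.237)^20
= 1 − 0.00447 = 0.99553

0.996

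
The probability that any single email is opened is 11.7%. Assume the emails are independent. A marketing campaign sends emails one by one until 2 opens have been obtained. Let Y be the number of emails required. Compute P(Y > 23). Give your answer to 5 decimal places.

Needing more than 23 emails ⇔ fewer than 2 successes in the first 23. With X ~ Binomial(23, 0.117), P(Y > 23) = P(X ≤ 1).
  k=0: C(23,0)·0.117^0·0.883^23 = 0.0571605
  k=1: C(23,1)·0.117^1·0.883^22 = 0.1742004
P(X ≤ 1) = 0.2313609

0.23136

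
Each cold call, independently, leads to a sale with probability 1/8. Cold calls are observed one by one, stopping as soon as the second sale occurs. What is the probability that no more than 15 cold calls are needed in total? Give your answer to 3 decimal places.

Finishing within 15 cold calls ⇔ at least 2 successes in the first 15. With X ~ Binomial(15, 0.125), P(Y ≤ 15) = 1 − P(X ≤ 1).
  k=0: C(15,0)·0.125^0·0.875^15 = 0.13493
  k=1: C(15,1)·0.125^1·0.875^14 = 0.28914
1 − 0.42408 = 0.57592

0.576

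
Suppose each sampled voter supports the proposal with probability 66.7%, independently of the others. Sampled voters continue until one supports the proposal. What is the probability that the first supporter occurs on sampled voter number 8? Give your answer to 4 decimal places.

Geometric (trials to first success), p = 0.667.
P(Y = 8) = (1−p)^7 · p = 0.00045406 · 0.667 = 0.000303

0.0003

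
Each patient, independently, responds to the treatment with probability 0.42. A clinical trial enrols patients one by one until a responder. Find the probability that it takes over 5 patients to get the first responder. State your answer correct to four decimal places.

Y = number of patients to the first success; geometric, p = 0.42.
P(Y > 5) = P(first 5 all fail) = (1−p)^5 = 0.065636

0.0656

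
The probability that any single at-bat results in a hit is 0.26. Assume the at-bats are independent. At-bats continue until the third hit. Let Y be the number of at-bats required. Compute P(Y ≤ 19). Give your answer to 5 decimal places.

0.90569

Finishing within 19 at-bats ⇔ at least 3 successes in the first 19. With X ~ Binomial(19, 0.26), P(Y ≤ 19) = 1 − P(X ≤ 2).
  k=0: C(19,0)·0.26^0·0.74^19 = 0.0032764
  k=1: C(19,1)·0.26^1·0.74^18 = 0.0218725
  k=2: C(19,2)·0.26^2·0.74^17 = 0.0691643
1 − 0.0943132 = 0.9056868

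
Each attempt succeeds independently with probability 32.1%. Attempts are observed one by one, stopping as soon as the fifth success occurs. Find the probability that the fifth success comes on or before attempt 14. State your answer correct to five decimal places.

0.48454

Finishing within 14 attempts ⇔ at least 5 successes in the first 14. With X ~ Binomial(14, 0.321), P(Y ≤ 14) = 1 − P(X ≤ 4).
  k=0: C(14,0)·0.321^0·0.679^14 = 0.0044277
  k=1: C(14,1)·0.321^1·0.679^13 = 0.0293049
  k=2: C(14,2)·0.321^2·0.679^12 = 0.0900510
  k=3: C(14,3)·0.321^3·0.679^11 = 0.1702880
  k=4: C(14,4)·0.321^4·0.679^10 = 0.2213869
1 − 0.5154585 = 0.4845415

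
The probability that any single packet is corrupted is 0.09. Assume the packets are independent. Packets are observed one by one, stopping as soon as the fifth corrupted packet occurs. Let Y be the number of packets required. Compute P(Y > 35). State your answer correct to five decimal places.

Needing more than 35 packets ⇔ fewer than 5 successes in the first 35. With X ~ Binomial(35, 0.09), P(Y > 35) = P(X ≤ 4).
  k=0: C(35,0)·0.09^0·0.91^35 = 0.0368510
  k=1: C(35,1)·0.09^1·0.91^34 = 0.1275610
  k=2: C(35,2)·0.09^2·0.91^33 = 0.2144707
  k=3: C(35,3)·0.09^3·0.91^32 = 0.2333252
  k=4: C(35,4)·0.09^4·0.91^31 = 0.1846090
P(X ≤ 4) = 0.7968169

0.79682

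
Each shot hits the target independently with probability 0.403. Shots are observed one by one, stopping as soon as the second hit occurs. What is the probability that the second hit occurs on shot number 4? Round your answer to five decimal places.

0.17365

Y = trial on which the second success occurs; negative binomial, r=2, p=0.403.
P(Y=4) = C(3,1) · p^2 · (1−p)^2
= 3 · 0.16241 · 0.35641 = 0.1736521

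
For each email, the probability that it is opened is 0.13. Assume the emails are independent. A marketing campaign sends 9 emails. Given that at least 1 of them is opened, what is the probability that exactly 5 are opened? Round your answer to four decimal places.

X ~ Binomial(9, 0.13). Want P(X=5 | X≥1) = P(X=5) / P(X≥1).
P(X=5) = C(9,5)·0.13^5·0.87^4 = 0.002680
P(X≥1) = 1 − 0.285544 = 0.714456
Ratio = 0.002680 / 0.714456 = 0.003751

0.0038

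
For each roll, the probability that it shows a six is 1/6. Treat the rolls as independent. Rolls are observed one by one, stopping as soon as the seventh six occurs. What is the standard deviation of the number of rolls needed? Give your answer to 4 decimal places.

14.4914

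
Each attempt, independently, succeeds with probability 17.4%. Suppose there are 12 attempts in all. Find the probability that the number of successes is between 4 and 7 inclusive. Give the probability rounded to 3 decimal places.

X ~ Binomial(12, 0.174); P(4 ≤ X ≤ 7) = Σ C(12,k) p^k (1−p)^(12−k) over k:
  k=4: C(12,4)·0.174^4·0.826^8 = 0.09832
  k=5: C(12,5)·0.174^5·0.826^7 = 0.03314
  k=6: C(12,6)·0.174^6·0.826^6 = 0.00814
  k=7: C(12,7)·0.174^7·0.826^5 = 0.00147
Total = 0.14107

0.141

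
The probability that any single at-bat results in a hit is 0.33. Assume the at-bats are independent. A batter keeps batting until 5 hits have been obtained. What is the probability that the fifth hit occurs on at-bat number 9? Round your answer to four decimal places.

Y = trial on which the fifth success occurs; negative binomial, r=5, p=0.33.
P(Y=9) = C(8,4) · p^5 · (1−p)^4
= 70 · 0.0039135 · 0.20151 = 0.055204

0.0552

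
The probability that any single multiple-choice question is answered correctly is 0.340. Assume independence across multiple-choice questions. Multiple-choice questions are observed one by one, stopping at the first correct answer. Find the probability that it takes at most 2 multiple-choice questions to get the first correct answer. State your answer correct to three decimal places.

Y = number of multiple-choice questions to the first success; geometric, p = 0.34.
P(Y ≤ 2) = 1 − (1−p)^2 = 1 − 0.43560 = 0.56440

0.564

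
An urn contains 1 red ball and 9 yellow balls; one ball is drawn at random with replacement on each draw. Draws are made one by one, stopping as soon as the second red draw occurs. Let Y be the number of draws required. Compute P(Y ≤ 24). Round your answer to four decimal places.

Finishing within 24 draws ⇔ at least 2 successes in the first 24. With X ~ Binomial(24, 0.10), P(Y ≤ 24) = 1 − P(X ≤ 1).
  k=0: C(24,0)·0.10^0·0.90^24 = 0.079766
  k=1: C(24,1)·0.10^1·0.90^23 = 0.212711
1 − 0.292477 = 0.707523

0.7075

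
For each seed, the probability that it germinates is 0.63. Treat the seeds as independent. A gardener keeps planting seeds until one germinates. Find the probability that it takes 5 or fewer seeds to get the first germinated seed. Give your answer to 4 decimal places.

0.9931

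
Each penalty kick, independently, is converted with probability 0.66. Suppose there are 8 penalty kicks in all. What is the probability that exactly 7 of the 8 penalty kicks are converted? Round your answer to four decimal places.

X ~ Binomial(n=8, p=0.66).
P(X=7) = C(8,7) · p^7 · (1−p)^1
= 8 · 0.054552 · 0.34 = 0.148380

0.1484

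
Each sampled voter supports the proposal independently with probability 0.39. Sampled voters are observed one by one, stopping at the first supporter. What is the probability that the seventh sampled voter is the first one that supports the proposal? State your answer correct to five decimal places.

0.02009

Geometric (trials to first success), p = 0.39.
P(Y = 7) = (1−p)^6 · p = 0.05152 · 0.39 = 0.0200929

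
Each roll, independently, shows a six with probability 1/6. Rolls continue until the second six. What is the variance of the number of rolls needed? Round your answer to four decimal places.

Y = total rolls until the second success; negative binomial with r=2, p=0.166667.
Var(Y) = r(1−p)/p² = 2·0.833333 / 0.166667² = 60.000000

60.0000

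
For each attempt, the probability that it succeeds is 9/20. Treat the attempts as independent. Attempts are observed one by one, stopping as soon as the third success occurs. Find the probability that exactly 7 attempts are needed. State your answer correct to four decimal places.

Y = trial on which the third success occurs; negative binomial, r=3, p=0.45.
P(Y=7) = C(6,2) · p^3 · (1−p)^4
= 15 · 0.091125 · 0.091506 = 0.125078

0.1251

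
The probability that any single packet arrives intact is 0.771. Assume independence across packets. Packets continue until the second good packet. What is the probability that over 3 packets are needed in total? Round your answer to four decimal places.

0.1333

Needing more than 3 packets ⇔ fewer than 2 successes in the first 3. With X ~ Binomial(3, 0.771), P(Y > 3) = P(X ≤ 1).
  k=0: C(3,0)·0.771^0·0.229^3 = 0.012009
  k=1: C(3,1)·0.771^1·0.229^2 = 0.121296
P(X ≤ 1) = 0.133305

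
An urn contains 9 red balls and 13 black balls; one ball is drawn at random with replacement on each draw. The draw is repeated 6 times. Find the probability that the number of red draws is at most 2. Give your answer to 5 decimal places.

X ~ Binomial(6, 0.409091); P(X ≤ 2) = Σ C(6,k) p^k (1−p)^(6−k) over k:
  k=0: C(6,0)·0.409091^0·0.590909^6 = 0.0425720
  k=1: C(6,1)·0.409091^1·0.590909^5 = 0.1768375
  k=2: C(6,2)·0.409091^2·0.590909^4 = 0.3060650
Total = 0.5254745

0.52547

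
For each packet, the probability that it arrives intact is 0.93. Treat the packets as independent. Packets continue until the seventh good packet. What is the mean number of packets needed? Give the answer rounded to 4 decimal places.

Y = total packets until the seventh success; negative binomial with r=7, p=0.93.
E[Y] = r / p = 7 / 0.93 = 7.526882

7.5269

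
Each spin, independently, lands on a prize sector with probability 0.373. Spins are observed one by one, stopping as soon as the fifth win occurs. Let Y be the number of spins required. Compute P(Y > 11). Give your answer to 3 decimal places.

0.607

Needing more than 11 spins ⇔ fewer than 5 successes in the first 11. With X ~ Binomial(11, 0.373), P(Y > 11) = P(X ≤ 4).
  k=0: C(11,0)·0.373^0·0.627^11 = 0.00589
  k=1: C(11,1)·0.373^1·0.627^10 = 0.03853
  k=2: C(11,2)·0.373^2·0.627^9 = 0.11460
  k=3: C(11,3)·0.373^3·0.627^8 = 0.20453
  k=4: C(11,4)·0.373^4·0.627^7 = 0.24334
P(X ≤ 4) = 0.60689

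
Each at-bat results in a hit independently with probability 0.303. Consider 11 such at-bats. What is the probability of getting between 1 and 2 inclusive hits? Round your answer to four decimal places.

0.2862

X ~ Binomial(11, 0.303); P(1 ≤ X ≤ 2) = Σ C(11,k) p^k (1−p)^(11−k) over k:
  k=1: C(11,1)·0.303^1·0.697^10 = 0.090191
  k=2: C(11,2)·0.303^2·0.697^9 = 0.196039
Total = 0.286230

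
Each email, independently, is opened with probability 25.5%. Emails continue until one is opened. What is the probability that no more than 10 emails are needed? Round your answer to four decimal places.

0.9473

Y = number of emails to the first success; geometric, p = 0.255.
P(Y ≤ 10) = 1 − (1−p)^10 = 1 − 0.052670 = 0.947330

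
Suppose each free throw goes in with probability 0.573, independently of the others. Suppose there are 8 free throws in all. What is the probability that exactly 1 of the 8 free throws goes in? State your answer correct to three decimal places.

0.012

X ~ Binomial(n=8, p=0.573).
P(X=1) = C(8,1) · p^1 · (1−p)^7
= 8 · 0.573 · 0.0025882 = 0.01186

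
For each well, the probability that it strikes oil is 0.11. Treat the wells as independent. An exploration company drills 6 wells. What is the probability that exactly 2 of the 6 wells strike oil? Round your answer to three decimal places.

X ~ Binomial(n=6, p=0.11).
P(X=2) = C(6,2) · p^2 · (1−p)^4
= 15 · 0.0121 · 0.62742 = 0.11388

0.114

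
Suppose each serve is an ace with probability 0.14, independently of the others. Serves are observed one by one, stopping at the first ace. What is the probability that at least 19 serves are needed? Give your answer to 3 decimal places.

0.066

Y = number of serves to the first success; geometric, p = 0.14.
P(Y > 18) = P(first 18 all fail) = (1−p)^18 = 0.06622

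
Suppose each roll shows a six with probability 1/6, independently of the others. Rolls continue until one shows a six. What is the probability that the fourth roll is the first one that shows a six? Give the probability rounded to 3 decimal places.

Geometric (trials to first success), p = 0.166667.
P(Y = 4) = (1−p)^3 · p = 0.5787 · 0.166667 = 0.09645

0.096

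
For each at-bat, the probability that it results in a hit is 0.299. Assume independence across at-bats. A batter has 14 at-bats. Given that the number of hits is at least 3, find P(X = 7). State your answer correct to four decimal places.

0.0729

X ~ Binomial(14, 0.299). Want P(X=7 | X≥3) = P(X=7) / P(X≥3).
P(X=7) = C(14,7)·0.299^7·0.701^7 = 0.060992
P(X≥3) = 1 − 0.006919 − 0.041317 − 0.114551 = 0.837212
Ratio = 0.060992 / 0.837212 = 0.072851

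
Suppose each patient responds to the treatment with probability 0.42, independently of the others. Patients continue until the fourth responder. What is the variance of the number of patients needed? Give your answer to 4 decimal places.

13.1519

Y = total patients until the fourth success; negative binomial with r=4, p=0.42.
Var(Y) = r(1−p)/p² = 4·0.58 / 0.42² = 13.151927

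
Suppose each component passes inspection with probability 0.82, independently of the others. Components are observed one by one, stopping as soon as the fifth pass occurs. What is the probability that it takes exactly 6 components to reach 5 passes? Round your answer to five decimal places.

0.33367

Y = trial on which the fifth success occurs; negative binomial, r=5, p=0.82.
P(Y=6) = C(5,4) · p^5 · (1−p)^1
= 5 · 0.37074 · 0.18 = 0.3336659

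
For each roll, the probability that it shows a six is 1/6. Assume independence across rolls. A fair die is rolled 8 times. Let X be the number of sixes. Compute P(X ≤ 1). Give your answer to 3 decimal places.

0.605

X ~ Binomial(8, 0.166667); P(X ≤ 1) = Σ C(8,k) p^k (1−p)^(8−k) over k:
  k=0: C(8,0)·0.166667^0·0.833333^8 = 0.23257
  k=1: C(8,1)·0.166667^1·0.833333^7 = 0.37211
Total = 0.60468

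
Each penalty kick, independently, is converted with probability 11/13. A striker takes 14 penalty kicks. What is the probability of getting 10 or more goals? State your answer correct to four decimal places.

0.9486

X ~ Binomial(14, 0.846154); P(X ≥ 10) = Σ C(14,k) p^k (1−p)^(14−k) over k:
  k=10: C(14,10)·0.846154^10·0.153846^4 = 0.105505
  k=11: C(14,11)·0.846154^11·0.153846^3 = 0.211010
  k=12: C(14,12)·0.846154^12·0.153846^2 = 0.290139
  k=13: C(14,13)·0.846154^13·0.153846^1 = 0.245503
  k=14: C(14,14)·0.846154^14·0.153846^0 = 0.096447
Total = 0.948605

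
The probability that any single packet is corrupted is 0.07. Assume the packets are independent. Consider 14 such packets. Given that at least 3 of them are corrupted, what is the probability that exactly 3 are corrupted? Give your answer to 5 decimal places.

0.80516

X ~ Binomial(14, 0.07). Want P(X=3 | X≥3) = P(X=3) / P(X≥3).
P(X=3) = C(14,3)·0.07^3·0.93^11 = 0.0561963
P(X≥3) = 1 − 0.3620439 − 0.3815087 − 0.1866521 = 0.0697953
Ratio = 0.0561963 / 0.0697953 = 0.8051591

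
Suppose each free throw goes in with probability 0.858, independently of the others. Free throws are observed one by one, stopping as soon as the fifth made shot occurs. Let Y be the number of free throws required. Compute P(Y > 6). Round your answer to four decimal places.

Needing more than 6 free throws ⇔ fewer than 5 successes in the first 6. With X ~ Binomial(6, 0.858), P(Y > 6) = P(X ≤ 4).
  k=0: C(6,0)·0.858^0·0.142^6 = 0.000008
  k=1: C(6,1)·0.858^1·0.142^5 = 0.000297
  k=2: C(6,2)·0.858^2·0.142^4 = 0.004490
  k=3: C(6,3)·0.858^3·0.142^3 = 0.036171
  k=4: C(6,4)·0.858^4·0.142^2 = 0.163914
P(X ≤ 4) = 0.204880

0.2049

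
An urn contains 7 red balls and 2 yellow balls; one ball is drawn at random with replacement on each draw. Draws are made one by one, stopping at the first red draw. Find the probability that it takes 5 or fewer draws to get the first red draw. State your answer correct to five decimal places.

0.99946

Y = number of draws to the first success; geometric, p = 0.777778.
P(Y ≤ 5) = 1 − (1−p)^5 = 1 − 0.0005419 = 0.9994581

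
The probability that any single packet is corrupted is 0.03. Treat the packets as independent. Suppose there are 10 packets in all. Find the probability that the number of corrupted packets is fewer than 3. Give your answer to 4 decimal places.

0.9972

X ~ Binomial(10, 0.03); P(X ≤ 2) = Σ C(10,k) p^k (1−p)^(10−k) over k:
  k=0: C(10,0)·0.03^0·0.97^10 = 0.737424
  k=1: C(10,1)·0.03^1·0.97^9 = 0.228069
  k=2: C(10,2)·0.03^2·0.97^8 = 0.031742
Total = 0.997235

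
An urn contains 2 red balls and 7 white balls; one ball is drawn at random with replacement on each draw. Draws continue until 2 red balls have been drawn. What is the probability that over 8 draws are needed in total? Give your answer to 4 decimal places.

0.4400

Needing more than 8 draws ⇔ fewer than 2 successes in the first 8. With X ~ Binomial(8, 0.222222), P(Y > 8) = P(X ≤ 1).
  k=0: C(8,0)·0.222222^0·0.777778^8 = 0.133920
  k=1: C(8,1)·0.222222^1·0.777778^7 = 0.306102
P(X ≤ 1) = 0.440022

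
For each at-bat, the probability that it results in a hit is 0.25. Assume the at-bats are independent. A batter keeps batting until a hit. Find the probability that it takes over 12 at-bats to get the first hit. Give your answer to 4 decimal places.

Y = number of at-bats to the first success; geometric, p = 0.25.
P(Y > 12) = P(first 12 all fail) = (1−p)^12 = 0.031676

0.0317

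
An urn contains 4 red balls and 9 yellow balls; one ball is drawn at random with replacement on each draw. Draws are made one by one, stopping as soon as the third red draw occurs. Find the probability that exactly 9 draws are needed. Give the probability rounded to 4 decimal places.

Y = trial on which the third success occurs; negative binomial, r=3, p=0.307692.
P(Y=9) = C(8,2) · p^3 · (1−p)^6
= 28 · 0.029131 · 0.1101 = 0.089805

0.0898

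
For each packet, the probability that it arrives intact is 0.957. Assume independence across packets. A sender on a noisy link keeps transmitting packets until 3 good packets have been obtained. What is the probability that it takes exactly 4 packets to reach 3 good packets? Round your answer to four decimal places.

Y = trial on which the third success occurs; negative binomial, r=3, p=0.957.
P(Y=4) = C(3,2) · p^3 · (1−p)^1
= 3 · 0.87647 · 0.043 = 0.113064

0.1131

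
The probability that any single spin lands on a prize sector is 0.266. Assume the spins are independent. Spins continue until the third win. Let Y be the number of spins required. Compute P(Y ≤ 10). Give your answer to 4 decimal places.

0.5219

Finishing within 10 spins ⇔ at least 3 successes in the first 10. With X ~ Binomial(10, 0.266), P(Y ≤ 10) = 1 − P(X ≤ 2).
  k=0: C(10,0)·0.266^0·0.734^10 = 0.045390
  k=1: C(10,1)·0.266^1·0.734^9 = 0.164493
  k=2: C(10,2)·0.266^2·0.734^8 = 0.268253
1 − 0.478135 = 0.521865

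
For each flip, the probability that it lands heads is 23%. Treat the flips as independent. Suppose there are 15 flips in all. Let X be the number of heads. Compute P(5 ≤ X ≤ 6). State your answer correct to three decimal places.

0.212

X ~ Binomial(15, 0.23); P(5 ≤ X ≤ 6) = Σ C(15,k) p^k (1−p)^(15−k) over k:
  k=5: C(15,5)·0.23^5·0.77^10 = 0.14161
  k=6: C(15,6)·0.23^6·0.77^9 = 0.07050
Total = 0.21211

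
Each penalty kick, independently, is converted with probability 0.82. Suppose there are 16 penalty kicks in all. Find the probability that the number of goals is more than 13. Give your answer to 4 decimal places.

X ~ Binomial(16, 0.82); P(X ≥ 14) = Σ C(16,k) p^k (1−p)^(16−k) over k:
  k=14: C(16,14)·0.82^14·0.18^2 = 0.241613
  k=15: C(16,15)·0.82^15·0.18^1 = 0.146757
  k=16: C(16,16)·0.82^16·0.18^0 = 0.041785
Total = 0.430156

0.4302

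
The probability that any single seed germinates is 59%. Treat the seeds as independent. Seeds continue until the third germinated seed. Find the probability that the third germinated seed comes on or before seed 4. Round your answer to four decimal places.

Finishing within 4 seeds ⇔ at least 3 successes in the first 4. With X ~ Binomial(4, 0.59), P(Y ≤ 4) = 1 − P(X ≤ 2).
  k=0: C(4,0)·0.59^0·0.41^4 = 0.028258
  k=1: C(4,1)·0.59^1·0.41^3 = 0.162654
  k=2: C(4,2)·0.59^2·0.41^2 = 0.351094
1 − 0.542005 = 0.457995

0.4580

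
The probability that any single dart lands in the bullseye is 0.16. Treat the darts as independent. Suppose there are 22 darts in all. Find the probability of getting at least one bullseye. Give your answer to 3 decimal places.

P(at least one) = 1 − P(none) = 1 − (1 − 0.16)^22
= 1 − 0.02158 = 0.97842

0.978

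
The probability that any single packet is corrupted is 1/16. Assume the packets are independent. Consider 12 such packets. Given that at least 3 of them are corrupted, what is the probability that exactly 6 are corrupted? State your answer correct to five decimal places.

0.00107

X ~ Binomial(12, 0.0625). Want P(X=6 | X≥3) = P(X=6) / P(X≥3).
P(X=6) = C(12,6)·0.0625^6·0.9375^6 = 0.0000374
P(X≥3) = 1 − 0.4609516 − 0.3687613 − 0.1352125 = 0.0350747
Ratio = 0.0000374 / 0.0350747 = 0.0010661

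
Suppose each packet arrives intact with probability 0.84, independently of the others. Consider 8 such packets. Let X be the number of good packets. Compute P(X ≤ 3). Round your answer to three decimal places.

X ~ Binomial(8, 0.84); P(X ≤ 3) = Σ C(8,k) p^k (1−p)^(8−k) over k:
  k=0: C(8,0)·0.84^0·0.16^8 = 0.00000
  k=1: C(8,1)·0.84^1·0.16^7 = 0.00002
  k=2: C(8,2)·0.84^2·0.16^6 = 0.00033
  k=3: C(8,3)·0.84^3·0.16^5 = 0.00348
Total = 0.00383

0.004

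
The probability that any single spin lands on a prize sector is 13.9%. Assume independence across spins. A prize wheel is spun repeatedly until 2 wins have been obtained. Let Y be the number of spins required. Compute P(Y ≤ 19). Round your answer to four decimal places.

0.7632

Finishing within 19 spins ⇔ at least 2 successes in the first 19. With X ~ Binomial(19, 0.139), P(Y ≤ 19) = 1 − P(X ≤ 1).
  k=0: C(19,0)·0.139^0·0.861^19 = 0.058218
  k=1: C(19,1)·0.139^1·0.861^18 = 0.178577
1 − 0.236795 = 0.763205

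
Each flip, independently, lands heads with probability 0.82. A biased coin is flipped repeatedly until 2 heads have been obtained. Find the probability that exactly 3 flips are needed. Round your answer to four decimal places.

Y = trial on which the second success occurs; negative binomial, r=2, p=0.82.
P(Y=3) = C(2,1) · p^2 · (1−p)^1
= 2 · 0.6724 · 0.18 = 0.242064

0.2421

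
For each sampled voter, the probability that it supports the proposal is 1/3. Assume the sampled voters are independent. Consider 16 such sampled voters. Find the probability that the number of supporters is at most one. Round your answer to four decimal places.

X ~ Binomial(16, 0.333333); P(X ≤ 1) = Σ C(16,k) p^k (1−p)^(16−k) over k:
  k=0: C(16,0)·0.333333^0·0.666667^16 = 0.001522
  k=1: C(16,1)·0.333333^1·0.666667^15 = 0.012180
Total = 0.013702

0.0137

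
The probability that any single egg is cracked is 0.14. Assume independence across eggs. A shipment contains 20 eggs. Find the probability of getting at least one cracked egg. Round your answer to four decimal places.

0.9510

P(at least one) = 1 − P(none) = 1 − (1 − 0.14)^20
= 1 − 0.048974 = 0.951026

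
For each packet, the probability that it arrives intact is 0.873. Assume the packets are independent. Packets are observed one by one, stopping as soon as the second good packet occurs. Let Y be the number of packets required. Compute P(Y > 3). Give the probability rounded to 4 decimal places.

0.0443

Needing more than 3 packets ⇔ fewer than 2 successes in the first 3. With X ~ Binomial(3, 0.873), P(Y > 3) = P(X ≤ 1).
  k=0: C(3,0)·0.873^0·0.127^3 = 0.002048
  k=1: C(3,1)·0.873^1·0.127^2 = 0.042242
P(X ≤ 1) = 0.044290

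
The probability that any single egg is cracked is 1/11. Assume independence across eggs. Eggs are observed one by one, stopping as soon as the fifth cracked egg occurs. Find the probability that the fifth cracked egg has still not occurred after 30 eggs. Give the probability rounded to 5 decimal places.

0.86825

Needing more than 30 eggs ⇔ fewer than 5 successes in the first 30. With X ~ Binomial(30, 0.090909), P(Y > 30) = P(X ≤ 4).
  k=0: C(30,0)·0.090909^0·0.909091^30 = 0.0573086
  k=1: C(30,1)·0.090909^1·0.909091^29 = 0.1719257
  k=2: C(30,2)·0.090909^2·0.909091^28 = 0.2492922
  k=3: C(30,3)·0.090909^3·0.909091^27 = 0.2326727
  k=4: C(30,4)·0.090909^4·0.909091^26 = 0.1570541
P(X ≤ 4) = 0.8682532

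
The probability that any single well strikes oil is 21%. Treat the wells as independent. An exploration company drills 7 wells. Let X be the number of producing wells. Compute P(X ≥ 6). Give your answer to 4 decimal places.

0.0005

X ~ Binomial(7, 0.21); P(X ≥ 6) = Σ C(7,k) p^k (1−p)^(7−k) over k:
  k=6: C(7,6)·0.21^6·0.79^1 = 0.000474
  k=7: C(7,7)·0.21^7·0.79^0 = 0.000018
Total = 0.000492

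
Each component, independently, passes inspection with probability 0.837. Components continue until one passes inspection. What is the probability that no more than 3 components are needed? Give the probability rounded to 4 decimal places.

Y = number of components to the first success; geometric, p = 0.837.
P(Y ≤ 3) = 1 − (1−p)^3 = 1 − 0.004331 = 0.995669

0.9957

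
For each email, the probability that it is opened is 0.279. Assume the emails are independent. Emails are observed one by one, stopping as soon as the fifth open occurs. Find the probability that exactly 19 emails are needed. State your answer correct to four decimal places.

Y = trial on which the fifth success occurs; negative binomial, r=5, p=0.279.
P(Y=19) = C(18,4) · p^5 · (1−p)^14
= 3060 · 0.0016905 · 0.010259 = 0.053068

0.0531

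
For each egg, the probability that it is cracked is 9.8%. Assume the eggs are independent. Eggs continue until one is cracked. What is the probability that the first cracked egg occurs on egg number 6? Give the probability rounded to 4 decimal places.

0.0585

Geometric (trials to first success), p = 0.098.
P(Y = 6) = (1−p)^5 · p = 0.59708 · 0.098 = 0.058514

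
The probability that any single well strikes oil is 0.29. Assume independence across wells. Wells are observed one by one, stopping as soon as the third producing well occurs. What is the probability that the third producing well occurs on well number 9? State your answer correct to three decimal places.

Y = trial on which the third success occurs; negative binomial, r=3, p=0.29.
P(Y=9) = C(8,2) · p^3 · (1−p)^6
= 28 · 0.024389 · 0.1281 = 0.08748

0.087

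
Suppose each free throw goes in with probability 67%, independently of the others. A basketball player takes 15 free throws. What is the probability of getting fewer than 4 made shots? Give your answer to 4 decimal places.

X ~ Binomial(15, 0.67); P(X ≤ 3) = Σ C(15,k) p^k (1−p)^(15−k) over k:
  k=0: C(15,0)·0.67^0·0.33^15 = 0.000000
  k=1: C(15,1)·0.67^1·0.33^14 = 0.000002
  k=2: C(15,2)·0.67^2·0.33^13 = 0.000026
  k=3: C(15,3)·0.67^3·0.33^12 = 0.000228
Total = 0.000256

0.0003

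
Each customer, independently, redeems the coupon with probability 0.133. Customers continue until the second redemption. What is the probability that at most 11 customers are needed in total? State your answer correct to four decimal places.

0.4408

Finishing within 11 customers ⇔ at least 2 successes in the first 11. With X ~ Binomial(11, 0.133), P(Y ≤ 11) = 1 − P(X ≤ 1).
  k=0: C(11,0)·0.133^0·0.867^11 = 0.208070
  k=1: C(11,1)·0.133^1·0.867^10 = 0.351104
1 − 0.559174 = 0.440826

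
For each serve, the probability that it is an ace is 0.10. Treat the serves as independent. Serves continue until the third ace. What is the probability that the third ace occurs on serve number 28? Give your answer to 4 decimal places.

0.0252

Y = trial on which the third success occurs; negative binomial, r=3, p=0.10.
P(Y=28) = C(27,2) · p^3 · (1−p)^25
= 351 · 0.001 · 0.07179 = 0.025198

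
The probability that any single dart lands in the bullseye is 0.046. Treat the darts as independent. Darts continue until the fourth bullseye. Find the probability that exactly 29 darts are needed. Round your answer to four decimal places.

0.0045

Y = trial on which the fourth success occurs; negative binomial, r=4, p=0.046.
P(Y=29) = C(28,3) · p^4 · (1−p)^25
= 3276 · 4.4775e-06 · 0.30811 = 0.004519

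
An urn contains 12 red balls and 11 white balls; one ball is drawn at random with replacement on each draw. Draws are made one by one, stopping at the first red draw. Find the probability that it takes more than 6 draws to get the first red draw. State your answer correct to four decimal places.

0.0120

Y = number of draws to the first success; geometric, p = 0.521739.
P(Y > 6) = P(first 6 all fail) = (1−p)^6 = 0.011967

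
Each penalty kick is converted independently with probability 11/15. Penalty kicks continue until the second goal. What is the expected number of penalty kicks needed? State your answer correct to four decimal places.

Y = total penalty kicks until the second success; negative binomial with r=2, p=0.733333.
E[Y] = r / p = 2 / 0.733333 = 2.727273

2.7273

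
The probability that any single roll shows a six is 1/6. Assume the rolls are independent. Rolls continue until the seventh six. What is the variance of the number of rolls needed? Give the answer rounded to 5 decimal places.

210.00000

Y = total rolls until the seventh success; negative binomial with r=7, p=0.166667.
Var(Y) = r(1−p)/p² = 7·0.833333 / 0.166667² = 210.0000000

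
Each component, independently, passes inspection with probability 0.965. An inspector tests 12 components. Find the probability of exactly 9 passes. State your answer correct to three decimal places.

0.007

X ~ Binomial(n=12, p=0.965).
P(X=9) = C(12,9) · p^9 · (1−p)^3
= 220 · 0.72568 · 4.2875e-05 = 0.00684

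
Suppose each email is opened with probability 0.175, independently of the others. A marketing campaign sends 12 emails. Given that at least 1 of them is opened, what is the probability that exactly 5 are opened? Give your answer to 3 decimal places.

0.038

X ~ Binomial(12, 0.175). Want P(X=5 | X≥1) = P(X=5) / P(X≥1).
P(X=5) = C(12,5)·0.175^5·0.825^7 = 0.03381
P(X≥1) = 1 − 0.09941 = 0.90059
Ratio = 0.03381 / 0.90059 = 0.03755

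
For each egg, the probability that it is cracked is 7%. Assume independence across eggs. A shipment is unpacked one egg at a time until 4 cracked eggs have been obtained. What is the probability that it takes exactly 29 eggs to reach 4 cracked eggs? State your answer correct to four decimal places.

Y = trial on which the fourth success occurs; negative binomial, r=4, p=0.07.
P(Y=29) = C(28,3) · p^4 · (1−p)^25
= 3276 · 2.401e-05 · 0.16296 = 0.012818

0.0128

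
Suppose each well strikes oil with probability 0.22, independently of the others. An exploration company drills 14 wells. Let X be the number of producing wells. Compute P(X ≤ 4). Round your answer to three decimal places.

X ~ Binomial(14, 0.22); P(X ≤ 4) = Σ C(14,k) p^k (1−p)^(14−k) over k:
  k=0: C(14,0)·0.22^0·0.78^14 = 0.03085
  k=1: C(14,1)·0.22^1·0.78^13 = 0.12184
  k=2: C(14,2)·0.22^2·0.78^12 = 0.22337
  k=3: C(14,3)·0.22^3·0.78^11 = 0.25201
  k=4: C(14,4)·0.22^4·0.78^10 = 0.19547
Total = 0.82353

0.824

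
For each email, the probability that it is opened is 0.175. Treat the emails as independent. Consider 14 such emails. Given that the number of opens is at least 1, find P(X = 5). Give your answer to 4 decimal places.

X ~ Binomial(14, 0.175). Want P(X=5 | X≥1) = P(X=5) / P(X≥1).
P(X=5) = C(14,5)·0.175^5·0.825^9 = 0.058175
P(X≥1) = 1 − 0.067664 = 0.932336
Ratio = 0.058175 / 0.932336 = 0.062398

0.0624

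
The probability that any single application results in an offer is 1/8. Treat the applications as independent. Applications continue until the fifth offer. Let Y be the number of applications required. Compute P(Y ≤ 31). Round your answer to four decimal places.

Finishing within 31 applications ⇔ at least 5 successes in the first 31. With X ~ Binomial(31, 0.125), P(Y ≤ 31) = 1 − P(X ≤ 4).
  k=0: C(31,0)·0.125^0·0.875^31 = 0.015931
  k=1: C(31,1)·0.125^1·0.875^30 = 0.070553
  k=2: C(31,2)·0.125^2·0.875^29 = 0.151184
  k=3: C(31,3)·0.125^3·0.875^28 = 0.208778
  k=4: C(31,4)·0.125^4·0.875^27 = 0.208778
1 − 0.655225 = 0.344775

0.3448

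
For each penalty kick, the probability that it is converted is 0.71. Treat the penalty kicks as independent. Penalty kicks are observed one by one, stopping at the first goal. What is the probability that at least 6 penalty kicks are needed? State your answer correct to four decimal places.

0.0021

Y = number of penalty kicks to the first success; geometric, p = 0.71.
P(Y > 5) = P(first 5 all fail) = (1−p)^5 = 0.002051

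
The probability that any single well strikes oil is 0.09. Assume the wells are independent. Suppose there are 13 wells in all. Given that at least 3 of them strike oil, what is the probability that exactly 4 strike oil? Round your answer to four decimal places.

X ~ Binomial(13, 0.09). Want P(X=4 | X≥3) = P(X=4) / P(X≥3).
P(X=4) = C(13,4)·0.09^4·0.91^9 = 0.020075
P(X≥3) = 1 − 0.293453 − 0.377296 − 0.223890 = 0.105361
Ratio = 0.020075 / 0.105361 = 0.190533

0.1905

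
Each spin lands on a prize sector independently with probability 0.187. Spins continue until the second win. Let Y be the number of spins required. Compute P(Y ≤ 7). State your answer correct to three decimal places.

0.387

Finishing within 7 spins ⇔ at least 2 successes in the first 7. With X ~ Binomial(7, 0.187), P(Y ≤ 7) = 1 − P(X ≤ 1).
  k=0: C(7,0)·0.187^0·0.813^7 = 0.23477
  k=1: C(7,1)·0.187^1·0.813^6 = 0.37799
1 − 0.61276 = 0.38724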